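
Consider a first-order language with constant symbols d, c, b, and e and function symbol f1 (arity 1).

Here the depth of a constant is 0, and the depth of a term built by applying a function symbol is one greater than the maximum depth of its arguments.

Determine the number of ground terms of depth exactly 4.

Let N_k = |{terms of depth ≤ k}|. Then N_0 = 4 and N_k = 4 + N_{k-1} for k ≥ 1 (one summand per function symbol, arity giving the exponent).
N_0 = 4
N_1 = 4 + 4 = 8
N_2 = 4 + 8 = 12
N_3 = 4 + 12 = 16
N_4 = 4 + 16 = 20
Terms of depth exactly 4: N_4 − N_3 = 20 − 16 = 4.

4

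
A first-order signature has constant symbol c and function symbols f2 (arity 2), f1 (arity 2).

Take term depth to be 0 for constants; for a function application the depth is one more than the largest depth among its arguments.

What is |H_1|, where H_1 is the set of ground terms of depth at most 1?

3

Let N_k count ground terms of depth at most k. Each non-constant term of depth ≤ k is some function symbol applied to depth-≤(k−1) arguments, giving N_k = 1 + N_{k-1}^2 + N_{k-1}^2.
N_0 = 1
N_1 = 1 + 1^2 + 1^2 = 3
Explicitly: c, f2(c, c), f1(c, c).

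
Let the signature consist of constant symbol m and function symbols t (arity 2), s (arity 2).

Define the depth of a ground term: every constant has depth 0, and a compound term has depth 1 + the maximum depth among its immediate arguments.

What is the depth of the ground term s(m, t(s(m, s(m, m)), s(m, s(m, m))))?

depth(s(m, m)) = 1 + max(0, 0) = 1
depth(s(m, s(m, m))) = 1 + max(0, 1) = 2
depth(t(s(m, s(m, m)), s(m, s(m, m)))) = 1 + max(2, 2) = 3
depth(s(m, t(s(m, s(m, m)), s(m, s(m, m))))) = 1 + max(0, 3) = 4

4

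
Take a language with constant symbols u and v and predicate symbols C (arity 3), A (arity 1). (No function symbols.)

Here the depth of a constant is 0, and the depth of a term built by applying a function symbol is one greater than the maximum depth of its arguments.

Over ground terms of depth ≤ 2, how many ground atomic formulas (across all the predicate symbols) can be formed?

10

First count ground terms of depth ≤ 2.
With no function symbols every ground term is a constant, so there are exactly 2 ground terms at every depth bound.
N_0 = 2
N_1 = 2
N_2 = 2
Explicitly: u, v.
So |H| = 2.
A ground atom is a predicate applied to a tuple of terms from H, so the count is the sum over predicates of |H|^arity:
  C: 2^3 = 8;  A: 2
Total ground atoms: 8 + 2 = 10.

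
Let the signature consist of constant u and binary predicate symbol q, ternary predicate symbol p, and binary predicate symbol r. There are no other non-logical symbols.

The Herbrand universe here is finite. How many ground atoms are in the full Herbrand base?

With no function symbols, the Herbrand universe is just the 1 constant.
Ground atoms per predicate: q: 1^2 = 1, p: 1^3 = 1, r: 1^2 = 1.
Herbrand base size = 1 + 1 + 1 = 3.

3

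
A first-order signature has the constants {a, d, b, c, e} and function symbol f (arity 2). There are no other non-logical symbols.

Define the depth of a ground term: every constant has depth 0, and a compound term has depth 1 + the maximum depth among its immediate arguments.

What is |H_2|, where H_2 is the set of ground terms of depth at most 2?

Write N_k for the number of ground terms of depth ≤ k. A term of depth ≤ k is either a constant or a function symbol applied to arguments of depth ≤ k−1, so N_k = 5 + N_{k-1}^2.
N_0 = 5
N_1 = 5 + 5^2 = 30
N_2 = 5 + 30^2 = 905

905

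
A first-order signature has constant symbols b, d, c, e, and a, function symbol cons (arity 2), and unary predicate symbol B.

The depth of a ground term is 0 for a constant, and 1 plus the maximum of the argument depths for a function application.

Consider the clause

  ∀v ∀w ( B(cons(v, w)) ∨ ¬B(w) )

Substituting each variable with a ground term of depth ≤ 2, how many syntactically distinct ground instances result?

Ground terms of depth ≤ 2:
  Write N_k for the number of ground terms of depth ≤ k. A term of depth ≤ k is either a constant or a function symbol applied to arguments of depth ≤ k−1, so N_k = 5 + N_{k-1}^2.
  N_0 = 5
  N_1 = 5 + 5^2 = 30
  N_2 = 5 + 30^2 = 905
So there are 905 ground terms available for substitution.
The body mentions every one of the 2 quantified variables; since ground terms form a free algebra, no two substitutions collapse to the same formula.
Number of ground instances = 905^2 = 819025.

819025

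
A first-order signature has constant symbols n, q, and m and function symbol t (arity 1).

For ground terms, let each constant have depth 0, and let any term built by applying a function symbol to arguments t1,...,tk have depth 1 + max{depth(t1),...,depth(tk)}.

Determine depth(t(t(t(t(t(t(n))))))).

6

depth(t(n)) = 1 + depth(n) = 1 + 0 = 1
depth(t(t(n))) = 1 + depth(t(n)) = 1 + 1 = 2
depth(t(t(t(n)))) = 1 + depth(t(t(n))) = 1 + 2 = 3
depth(t(t(t(t(n))))) = 1 + depth(t(t(t(n)))) = 1 + 3 = 4
depth(t(t(t(t(t(n)))))) = 1 + depth(t(t(t(t(n))))) = 1 + 4 = 5
depth(t(t(t(t(t(t(n))))))) = 1 + depth(t(t(t(t(t(n)))))) = 1 + 5 = 6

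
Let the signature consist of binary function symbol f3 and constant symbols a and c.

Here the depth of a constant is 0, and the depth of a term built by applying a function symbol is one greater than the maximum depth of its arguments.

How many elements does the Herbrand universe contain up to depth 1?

6

Let N_k count ground terms of depth at most k. Each non-constant term of depth ≤ k is some function symbol applied to depth-≤(k−1) arguments, giving N_k = 2 + N_{k-1}^2.
N_0 = 2
N_1 = 2 + 2^2 = 6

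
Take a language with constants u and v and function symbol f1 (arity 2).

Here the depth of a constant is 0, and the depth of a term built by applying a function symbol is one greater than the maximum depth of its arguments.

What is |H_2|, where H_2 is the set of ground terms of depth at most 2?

38

Count level by level. With function symbols f1/2, the terms of depth ≤ k are the 2 constants together with each function applied to depth-≤(k−1) tuples, so N_k = 2 + N_{k-1}^2.
N_0 = 2
N_1 = 2 + 2^2 = 6
N_2 = 2 + 6^2 = 38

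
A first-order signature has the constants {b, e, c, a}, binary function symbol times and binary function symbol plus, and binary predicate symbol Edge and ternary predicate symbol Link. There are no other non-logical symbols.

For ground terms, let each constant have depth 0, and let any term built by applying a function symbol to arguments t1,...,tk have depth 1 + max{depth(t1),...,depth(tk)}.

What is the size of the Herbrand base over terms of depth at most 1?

47952

First count ground terms of depth ≤ 1.
If N_k denotes the number of depth-≤k ground terms, the 4 constants give N_0 = 4, and each function symbol of arity r contributes N_{k-1}^r new terms at level k: N_k = 4 + N_{k-1}^2 + N_{k-1}^2.
N_0 = 4
N_1 = 4 + 4^2 + 4^2 = 36
So |H| = 36.
Each predicate of arity r yields |H|^r ground atoms (one per choice of an r-tuple from H):
  Edge: 36^2 = 1296;  Link: 36^3 = 46656
Total ground atoms: 1296 + 46656 = 47952.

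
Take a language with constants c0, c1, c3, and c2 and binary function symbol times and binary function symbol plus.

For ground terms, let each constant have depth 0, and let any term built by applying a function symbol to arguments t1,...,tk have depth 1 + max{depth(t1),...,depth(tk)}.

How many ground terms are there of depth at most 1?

Let N_k count ground terms of depth at most k. Each non-constant term of depth ≤ k is some function symbol applied to depth-≤(k−1) arguments, giving N_k = 4 + N_{k-1}^2 + N_{k-1}^2.
N_0 = 4
N_1 = 4 + 4^2 + 4^2 = 36

36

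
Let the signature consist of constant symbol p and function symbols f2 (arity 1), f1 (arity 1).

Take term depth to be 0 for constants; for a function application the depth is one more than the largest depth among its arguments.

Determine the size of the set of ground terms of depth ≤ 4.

Let N_k count ground terms of depth at most k. Each non-constant term of depth ≤ k is some function symbol applied to depth-≤(k−1) arguments, giving N_k = 1 + N_{k-1} + N_{k-1}.
N_0 = 1
N_1 = 1 + 1 + 1 = 3
N_2 = 1 + 3 + 3 = 7
N_3 = 1 + 7 + 7 = 15
N_4 = 1 + 15 + 15 = 31

31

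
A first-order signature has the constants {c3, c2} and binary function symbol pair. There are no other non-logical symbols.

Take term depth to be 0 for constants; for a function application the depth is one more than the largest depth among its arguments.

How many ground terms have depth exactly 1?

Let N_k count ground terms of depth at most k. Each non-constant term of depth ≤ k is some function symbol applied to depth-≤(k−1) arguments, giving N_k = 2 + N_{k-1}^2.
N_0 = 2
N_1 = 2 + 2^2 = 6
Terms of depth exactly 1: N_1 − N_0 = 6 − 2 = 4.

4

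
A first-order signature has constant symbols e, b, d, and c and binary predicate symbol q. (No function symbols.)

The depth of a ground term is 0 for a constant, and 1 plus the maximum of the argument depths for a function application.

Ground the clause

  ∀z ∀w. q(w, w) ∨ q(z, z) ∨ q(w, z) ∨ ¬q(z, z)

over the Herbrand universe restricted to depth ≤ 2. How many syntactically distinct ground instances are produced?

16

Ground terms of depth ≤ 2:
  With no function symbols every ground term is a constant, so there are exactly 4 ground terms at every depth bound.
  N_0 = 4
  N_1 = 4
  N_2 = 4
  Explicitly: e, b, d, c.
So there are 4 ground terms available for substitution.
The clause has 2 distinct variables (z, w), each appearing in the body. In the free term algebra distinct substitutions yield syntactically distinct ground instances.
Number of ground instances = 4^2 = 16.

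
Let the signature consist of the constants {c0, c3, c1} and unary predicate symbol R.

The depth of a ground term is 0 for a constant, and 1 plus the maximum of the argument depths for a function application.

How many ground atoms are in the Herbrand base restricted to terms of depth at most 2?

First count ground terms of depth ≤ 2.
With no function symbols every ground term is a constant, so there are exactly 3 ground terms at every depth bound.
N_0 = 3
N_1 = 3
N_2 = 3
Explicitly: c0, c3, c1.
So |H| = 3.
A ground atom is a predicate applied to a tuple of terms from H, so the count is the sum over predicates of |H|^arity:
  R: 3
Total ground atoms: 3.

3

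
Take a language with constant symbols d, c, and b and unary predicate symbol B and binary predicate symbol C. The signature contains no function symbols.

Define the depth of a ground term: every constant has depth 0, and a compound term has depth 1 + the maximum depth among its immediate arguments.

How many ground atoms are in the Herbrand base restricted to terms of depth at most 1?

12

First count ground terms of depth ≤ 1.
With no function symbols every ground term is a constant, so there are exactly 3 ground terms at every depth bound.
N_0 = 3
N_1 = 3
So |H| = 3.
For each predicate symbol, the number of ground atoms is |H| raised to its arity; summing:
  B: 3;  C: 3^2 = 9
Total ground atoms: 3 + 9 = 12.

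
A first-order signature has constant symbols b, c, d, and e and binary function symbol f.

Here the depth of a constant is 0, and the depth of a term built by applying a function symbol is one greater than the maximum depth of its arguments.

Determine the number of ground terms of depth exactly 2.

Let N_k = |{terms of depth ≤ k}|. Then N_0 = 4 and N_k = 4 + N_{k-1}^2 for k ≥ 1 (one summand per function symbol, arity giving the exponent).
N_0 = 4
N_1 = 4 + 4^2 = 20
N_2 = 4 + 20^2 = 404
Terms of depth exactly 2: N_2 − N_1 = 404 − 20 = 384.

384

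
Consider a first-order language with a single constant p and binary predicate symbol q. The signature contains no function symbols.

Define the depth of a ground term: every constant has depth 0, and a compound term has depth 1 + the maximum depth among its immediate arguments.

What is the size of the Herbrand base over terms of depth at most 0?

1

First count ground terms of depth ≤ 0.
With no function symbols every ground term is a constant, so there is exactly 1 ground term at every depth bound.
N_0 = 1
So |H| = 1.
A ground atom is a predicate applied to a tuple of terms from H, so the count is the sum over predicates of |H|^arity:
  q: 1^2 = 1
Total ground atoms: 1.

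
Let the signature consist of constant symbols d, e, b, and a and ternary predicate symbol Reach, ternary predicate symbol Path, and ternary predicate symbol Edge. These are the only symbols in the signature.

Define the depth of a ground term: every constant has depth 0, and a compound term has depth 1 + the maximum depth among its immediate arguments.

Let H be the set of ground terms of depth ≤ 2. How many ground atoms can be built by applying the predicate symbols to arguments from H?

192

First count ground terms of depth ≤ 2.
With no function symbols every ground term is a constant, so there are exactly 4 ground terms at every depth bound.
N_0 = 4
N_1 = 4
N_2 = 4
So |H| = 4.
Ground atoms are formed by filling each argument slot of a predicate with a term from H, so an r-ary predicate gives |H|^r atoms:
  Reach: 4^3 = 64;  Path: 4^3 = 64;  Edge: 4^3 = 64
Total ground atoms: 64 + 64 + 64 = 192.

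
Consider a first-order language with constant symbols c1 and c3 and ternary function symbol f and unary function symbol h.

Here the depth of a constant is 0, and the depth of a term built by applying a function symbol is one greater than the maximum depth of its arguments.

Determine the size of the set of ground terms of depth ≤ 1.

If N_k denotes the number of depth-≤k ground terms, the 2 constants give N_0 = 2, and each function symbol of arity r contributes N_{k-1}^r new terms at level k: N_k = 2 + N_{k-1}^3 + N_{k-1}.
N_0 = 2
N_1 = 2 + 2^3 + 2 = 12
Explicitly: c1, c3, f(c1, c1, c1), f(c1, c1, c3), f(c1, c3, c1), f(c1, c3, c3), f(c3, c1, c1), f(c3, c1, c3), f(c3, c3, c1), f(c3, c3, c3), h(c1), h(c3).

12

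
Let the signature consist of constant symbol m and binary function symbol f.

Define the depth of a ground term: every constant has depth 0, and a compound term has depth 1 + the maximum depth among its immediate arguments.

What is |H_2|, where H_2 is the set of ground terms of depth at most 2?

Count level by level. With function symbols f/2, the terms of depth ≤ k are the 1 constant together with each function applied to depth-≤(k−1) tuples, so N_k = 1 + N_{k-1}^2.
N_0 = 1
N_1 = 1 + 1^2 = 2
N_2 = 1 + 2^2 = 5
Explicitly: m, f(m, m), f(m, f(m, m)), f(f(m, m), m), f(f(m, m), f(m, m)).

5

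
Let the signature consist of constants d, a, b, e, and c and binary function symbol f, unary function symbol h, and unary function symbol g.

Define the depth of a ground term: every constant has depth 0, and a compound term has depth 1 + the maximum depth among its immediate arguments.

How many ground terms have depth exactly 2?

Let N_k = |{terms of depth ≤ k}|. Then N_0 = 5 and N_k = 5 + N_{k-1}^2 + N_{k-1} + N_{k-1} for k ≥ 1 (one summand per function symbol, arity giving the exponent).
N_0 = 5
N_1 = 5 + 5^2 + 5 + 5 = 40
N_2 = 5 + 40^2 + 40 + 40 = 1685
Terms of depth exactly 2: N_2 − N_1 = 1685 − 40 = 1645.

1645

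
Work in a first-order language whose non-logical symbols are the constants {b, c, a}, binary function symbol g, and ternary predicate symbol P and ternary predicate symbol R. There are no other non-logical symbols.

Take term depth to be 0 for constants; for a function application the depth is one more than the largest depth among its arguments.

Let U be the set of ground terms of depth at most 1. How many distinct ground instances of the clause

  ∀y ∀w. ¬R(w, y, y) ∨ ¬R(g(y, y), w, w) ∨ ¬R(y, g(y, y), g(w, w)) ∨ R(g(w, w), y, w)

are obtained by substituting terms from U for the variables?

144

Ground terms of depth ≤ 1:
  If N_k denotes the number of depth-≤k ground terms, the 3 constants give N_0 = 3, and each function symbol of arity r contributes N_{k-1}^r new terms at level k: N_k = 3 + N_{k-1}^2.
  N_0 = 3
  N_1 = 3 + 3^2 = 12
  Explicitly: b, c, a, g(b, b), g(b, c), g(b, a), g(c, b), g(c, c), g(c, a), g(a, b), g(a, c), g(a, a).
So there are 12 ground terms available for substitution.
Each of y, w ranges independently over the available ground terms, and distinct assignments produce distinct instances.
Number of ground instances = 12^2 = 144.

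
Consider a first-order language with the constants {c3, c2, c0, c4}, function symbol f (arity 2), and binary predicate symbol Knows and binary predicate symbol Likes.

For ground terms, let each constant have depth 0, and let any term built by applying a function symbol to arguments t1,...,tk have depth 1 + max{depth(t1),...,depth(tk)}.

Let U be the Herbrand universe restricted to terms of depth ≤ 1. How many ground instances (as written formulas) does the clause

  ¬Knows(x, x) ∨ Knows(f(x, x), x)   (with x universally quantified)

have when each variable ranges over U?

20

Ground terms of depth ≤ 1:
  Let N_k = |{terms of depth ≤ k}|. Then N_0 = 4 and N_k = 4 + N_{k-1}^2 for k ≥ 1 (one summand per function symbol, arity giving the exponent).
  N_0 = 4
  N_1 = 4 + 4^2 = 20
So there are 20 ground terms available for substitution.
The clause has 1 distinct variable (x), which appears in the body. In the free term algebra distinct substitutions yield syntactically distinct ground instances.
Number of ground instances = 20.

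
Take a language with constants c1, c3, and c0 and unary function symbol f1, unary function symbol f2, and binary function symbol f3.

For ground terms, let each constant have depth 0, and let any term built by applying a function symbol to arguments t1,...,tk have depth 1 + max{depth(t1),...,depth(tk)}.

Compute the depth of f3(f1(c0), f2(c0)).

depth(f1(c0)) = 1 + depth(c0) = 1 + 0 = 1
depth(f2(c0)) = 1 + depth(c0) = 1 + 0 = 1
depth(f3(f1(c0), f2(c0))) = 1 + max(1, 1) = 2

2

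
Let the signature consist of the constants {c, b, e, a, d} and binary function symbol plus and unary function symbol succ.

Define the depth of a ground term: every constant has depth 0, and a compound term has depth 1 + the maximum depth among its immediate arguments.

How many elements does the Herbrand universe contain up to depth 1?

35

Write N_k for the number of ground terms of depth ≤ k. A term of depth ≤ k is either a constant or a function symbol applied to arguments of depth ≤ k−1, so N_k = 5 + N_{k-1}^2 + N_{k-1}.
N_0 = 5
N_1 = 5 + 5^2 + 5 = 35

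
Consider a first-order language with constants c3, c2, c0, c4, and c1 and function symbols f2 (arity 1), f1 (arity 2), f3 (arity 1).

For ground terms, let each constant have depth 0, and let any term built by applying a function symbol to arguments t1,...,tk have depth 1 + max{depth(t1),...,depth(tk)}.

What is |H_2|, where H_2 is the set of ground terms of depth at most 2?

Let N_k count ground terms of depth at most k. Each non-constant term of depth ≤ k is some function symbol applied to depth-≤(k−1) arguments, giving N_k = 5 + N_{k-1} + N_{k-1}^2 + N_{k-1}.
N_0 = 5
N_1 = 5 + 5 + 5^2 + 5 = 40
N_2 = 5 + 40 + 40^2 + 40 = 1685

1685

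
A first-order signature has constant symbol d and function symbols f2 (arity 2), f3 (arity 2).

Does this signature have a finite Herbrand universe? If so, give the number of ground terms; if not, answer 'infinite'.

infinite

The signature has at least one function symbol (f2, arity 2) and at least one constant (d).
Iterating f2 gives infinitely many distinct ground terms: d, f2(d, d), f2(f2(d, d), f2(d, d)), ...
So the Herbrand universe is infinite.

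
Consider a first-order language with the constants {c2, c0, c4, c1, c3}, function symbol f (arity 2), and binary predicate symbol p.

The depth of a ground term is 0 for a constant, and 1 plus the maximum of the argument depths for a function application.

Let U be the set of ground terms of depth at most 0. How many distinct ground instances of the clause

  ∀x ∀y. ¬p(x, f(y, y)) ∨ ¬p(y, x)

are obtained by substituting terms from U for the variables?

25

Ground terms of depth ≤ 0:
  Let N_k = |{terms of depth ≤ k}|. Then N_0 = 5 and N_k = 5 + N_{k-1}^2 for k ≥ 1 (one summand per function symbol, arity giving the exponent).
  N_0 = 5
  Explicitly: c2, c0, c4, c1, c3.
So there are 5 ground terms available for substitution.
The clause has 2 distinct variables (x, y), each appearing in the body. In the free term algebra distinct substitutions yield syntactically distinct ground instances.
Number of ground instances = 5^2 = 25.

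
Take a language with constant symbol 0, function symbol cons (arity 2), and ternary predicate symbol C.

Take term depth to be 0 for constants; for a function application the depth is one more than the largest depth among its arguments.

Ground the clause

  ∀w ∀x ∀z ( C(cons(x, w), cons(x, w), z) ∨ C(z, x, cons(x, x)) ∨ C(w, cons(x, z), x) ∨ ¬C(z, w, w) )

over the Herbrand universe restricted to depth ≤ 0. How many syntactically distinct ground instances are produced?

Ground terms of depth ≤ 0:
  Write N_k for the number of ground terms of depth ≤ k. A term of depth ≤ k is either a constant or a function symbol applied to arguments of depth ≤ k−1, so N_k = 1 + N_{k-1}^2.
  N_0 = 1
So there is exactly 1 ground term available for substitution.
There are 3 variables to instantiate (w, x, z), each occurring in at least one literal, so different choices give different ground instances.
Number of ground instances = 1^3 = 1.

1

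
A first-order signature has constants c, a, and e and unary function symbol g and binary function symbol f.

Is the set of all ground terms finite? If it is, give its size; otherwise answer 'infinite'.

infinite

The signature has at least one function symbol (g, arity 1) and at least one constant (c).
Iterating g gives infinitely many distinct ground terms: c, g(c), g(g(c)), ...
So the Herbrand universe is infinite.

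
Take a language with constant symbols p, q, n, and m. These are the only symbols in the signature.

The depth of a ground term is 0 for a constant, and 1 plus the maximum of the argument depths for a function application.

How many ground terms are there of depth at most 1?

With no function symbols every ground term is a constant, so there are exactly 4 ground terms at every depth bound.
N_0 = 4
N_1 = 4
Explicitly: p, q, n, m.

4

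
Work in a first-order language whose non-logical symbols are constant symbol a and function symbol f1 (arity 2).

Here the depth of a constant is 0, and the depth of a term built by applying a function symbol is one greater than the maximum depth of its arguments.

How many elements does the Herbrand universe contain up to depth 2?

Count level by level. With function symbols f1/2, the terms of depth ≤ k are the 1 constant together with each function applied to depth-≤(k−1) tuples, so N_k = 1 + N_{k-1}^2.
N_0 = 1
N_1 = 1 + 1^2 = 2
N_2 = 1 + 2^2 = 5
Explicitly: a, f1(a, a), f1(a, f1(a, a)), f1(f1(a, a), a), f1(f1(a, a), f1(a, a)).

5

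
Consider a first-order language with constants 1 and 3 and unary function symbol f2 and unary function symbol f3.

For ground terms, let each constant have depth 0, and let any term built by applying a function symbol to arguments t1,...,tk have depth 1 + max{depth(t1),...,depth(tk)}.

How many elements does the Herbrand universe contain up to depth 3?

Let N_k count ground terms of depth at most k. Each non-constant term of depth ≤ k is some function symbol applied to depth-≤(k−1) arguments, giving N_k = 2 + N_{k-1} + N_{k-1}.
N_0 = 2
N_1 = 2 + 2 + 2 = 6
N_2 = 2 + 6 + 6 = 14
N_3 = 2 + 14 + 14 = 30

30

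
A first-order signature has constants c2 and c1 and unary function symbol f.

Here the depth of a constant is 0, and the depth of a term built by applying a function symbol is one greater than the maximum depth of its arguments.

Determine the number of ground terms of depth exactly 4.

2

Write N_k for the number of ground terms of depth ≤ k. A term of depth ≤ k is either a constant or a function symbol applied to arguments of depth ≤ k−1, so N_k = 2 + N_{k-1}.
N_0 = 2
N_1 = 2 + 2 = 4
N_2 = 2 + 4 = 6
N_3 = 2 + 6 = 8
N_4 = 2 + 8 = 10
Terms of depth exactly 4: N_4 − N_3 = 10 − 8 = 2.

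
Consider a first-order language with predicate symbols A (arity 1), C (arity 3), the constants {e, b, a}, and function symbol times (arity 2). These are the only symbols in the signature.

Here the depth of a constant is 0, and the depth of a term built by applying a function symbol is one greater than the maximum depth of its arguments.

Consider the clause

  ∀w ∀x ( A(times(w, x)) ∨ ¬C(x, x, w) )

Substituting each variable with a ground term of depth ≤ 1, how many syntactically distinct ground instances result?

144

Ground terms of depth ≤ 1:
  Count level by level. With function symbols times/2, the terms of depth ≤ k are the 3 constants together with each function applied to depth-≤(k−1) tuples, so N_k = 3 + N_{k-1}^2.
  N_0 = 3
  N_1 = 3 + 3^2 = 12
  Explicitly: e, b, a, times(e, e), times(e, b), times(e, a), times(b, e), times(b, b), times(b, a), times(a, e), times(a, b), times(a, a).
So there are 12 ground terms available for substitution.
Each of w, x ranges independently over the available ground terms, and distinct assignments produce distinct instances.
Number of ground instances = 12^2 = 144.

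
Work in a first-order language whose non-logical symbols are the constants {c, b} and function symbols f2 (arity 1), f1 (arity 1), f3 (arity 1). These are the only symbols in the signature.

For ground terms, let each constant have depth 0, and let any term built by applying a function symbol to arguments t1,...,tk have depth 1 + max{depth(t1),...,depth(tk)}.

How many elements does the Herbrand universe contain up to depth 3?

Let N_k count ground terms of depth at most k. Each non-constant term of depth ≤ k is some function symbol applied to depth-≤(k−1) arguments, giving N_k = 2 + N_{k-1} + N_{k-1} + N_{k-1}.
N_0 = 2
N_1 = 2 + 2 + 2 + 2 = 8
N_2 = 2 + 8 + 8 + 8 = 26
N_3 = 2 + 26 + 26 + 26 = 80

80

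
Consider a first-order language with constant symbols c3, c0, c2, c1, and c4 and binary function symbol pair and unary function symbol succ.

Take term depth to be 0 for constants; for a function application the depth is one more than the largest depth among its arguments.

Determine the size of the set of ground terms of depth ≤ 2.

1265

If N_k denotes the number of depth-≤k ground terms, the 5 constants give N_0 = 5, and each function symbol of arity r contributes N_{k-1}^r new terms at level k: N_k = 5 + N_{k-1}^2 + N_{k-1}.
N_0 = 5
N_1 = 5 + 5^2 + 5 = 35
N_2 = 5 + 35^2 + 35 = 1265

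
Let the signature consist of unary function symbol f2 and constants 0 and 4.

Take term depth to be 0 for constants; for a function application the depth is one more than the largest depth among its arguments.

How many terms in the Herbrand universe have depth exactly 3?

If N_k denotes the number of depth-≤k ground terms, the 2 constants give N_0 = 2, and each function symbol of arity r contributes N_{k-1}^r new terms at level k: N_k = 2 + N_{k-1}.
N_0 = 2
N_1 = 2 + 2 = 4
N_2 = 2 + 4 = 6
N_3 = 2 + 6 = 8
Terms of depth exactly 3: N_3 − N_2 = 8 − 6 = 2.

2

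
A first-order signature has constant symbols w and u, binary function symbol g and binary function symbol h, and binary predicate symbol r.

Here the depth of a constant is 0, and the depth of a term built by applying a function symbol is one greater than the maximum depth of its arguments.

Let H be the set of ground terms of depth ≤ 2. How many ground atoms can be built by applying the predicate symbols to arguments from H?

40804

First count ground terms of depth ≤ 2.
Let N_k = |{terms of depth ≤ k}|. Then N_0 = 2 and N_k = 2 + N_{k-1}^2 + N_{k-1}^2 for k ≥ 1 (one summand per function symbol, arity giving the exponent).
N_0 = 2
N_1 = 2 + 2^2 + 2^2 = 10
N_2 = 2 + 10^2 + 10^2 = 202
So |H| = 202.
Each predicate of arity r yields |H|^r ground atoms (one per choice of an r-tuple from H):
  r: 202^2 = 40804
Total ground atoms: 40804.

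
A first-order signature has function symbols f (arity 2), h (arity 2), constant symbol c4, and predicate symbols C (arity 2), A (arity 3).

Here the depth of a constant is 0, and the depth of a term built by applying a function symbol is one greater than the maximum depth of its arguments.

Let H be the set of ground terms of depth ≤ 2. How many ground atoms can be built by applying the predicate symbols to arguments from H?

7220

First count ground terms of depth ≤ 2.
Let N_k = |{terms of depth ≤ k}|. Then N_0 = 1 and N_k = 1 + N_{k-1}^2 + N_{k-1}^2 for k ≥ 1 (one summand per function symbol, arity giving the exponent).
N_0 = 1
N_1 = 1 + 1^2 + 1^2 = 3
N_2 = 1 + 3^2 + 3^2 = 19
So |H| = 19.
Ground atoms are formed by filling each argument slot of a predicate with a term from H, so an r-ary predicate gives |H|^r atoms:
  C: 19^2 = 361;  A: 19^3 = 6859
Total ground atoms: 361 + 6859 = 7220.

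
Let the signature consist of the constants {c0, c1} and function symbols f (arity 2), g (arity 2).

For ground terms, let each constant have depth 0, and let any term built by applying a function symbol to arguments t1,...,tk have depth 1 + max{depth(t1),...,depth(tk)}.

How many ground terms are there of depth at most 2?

202

Let N_k count ground terms of depth at most k. Each non-constant term of depth ≤ k is some function symbol applied to depth-≤(k−1) arguments, giving N_k = 2 + N_{k-1}^2 + N_{k-1}^2.
N_0 = 2
N_1 = 2 + 2^2 + 2^2 = 10
N_2 = 2 + 10^2 + 10^2 = 202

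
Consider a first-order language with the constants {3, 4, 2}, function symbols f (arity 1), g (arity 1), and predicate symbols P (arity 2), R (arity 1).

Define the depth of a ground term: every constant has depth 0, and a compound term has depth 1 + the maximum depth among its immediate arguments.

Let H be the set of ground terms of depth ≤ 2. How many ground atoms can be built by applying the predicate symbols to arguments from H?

First count ground terms of depth ≤ 2.
Write N_k for the number of ground terms of depth ≤ k. A term of depth ≤ k is either a constant or a function symbol applied to arguments of depth ≤ k−1, so N_k = 3 + N_{k-1} + N_{k-1}.
N_0 = 3
N_1 = 3 + 3 + 3 = 9
N_2 = 3 + 9 + 9 = 21
So |H| = 21.
Each predicate of arity r yields |H|^r ground atoms (one per choice of an r-tuple from H):
  P: 21^2 = 441;  R: 21
Total ground atoms: 441 + 21 = 462.

462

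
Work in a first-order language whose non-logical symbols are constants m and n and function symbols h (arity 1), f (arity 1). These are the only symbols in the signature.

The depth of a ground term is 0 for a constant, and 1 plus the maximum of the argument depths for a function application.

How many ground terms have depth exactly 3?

16

Let N_k = |{terms of depth ≤ k}|. Then N_0 = 2 and N_k = 2 + N_{k-1} + N_{k-1} for k ≥ 1 (one summand per function symbol, arity giving the exponent).
N_0 = 2
N_1 = 2 + 2 + 2 = 6
N_2 = 2 + 6 + 6 = 14
N_3 = 2 + 14 + 14 = 30
Terms of depth exactly 3: N_3 − N_2 = 30 − 14 = 16.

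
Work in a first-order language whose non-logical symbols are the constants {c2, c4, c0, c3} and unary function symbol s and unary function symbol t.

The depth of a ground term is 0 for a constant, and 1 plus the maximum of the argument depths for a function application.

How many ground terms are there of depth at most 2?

Count level by level. With function symbols s/1, t/1, the terms of depth ≤ k are the 4 constants together with each function applied to depth-≤(k−1) tuples, so N_k = 4 + N_{k-1} + N_{k-1}.
N_0 = 4
N_1 = 4 + 4 + 4 = 12
N_2 = 4 + 12 + 12 = 28

28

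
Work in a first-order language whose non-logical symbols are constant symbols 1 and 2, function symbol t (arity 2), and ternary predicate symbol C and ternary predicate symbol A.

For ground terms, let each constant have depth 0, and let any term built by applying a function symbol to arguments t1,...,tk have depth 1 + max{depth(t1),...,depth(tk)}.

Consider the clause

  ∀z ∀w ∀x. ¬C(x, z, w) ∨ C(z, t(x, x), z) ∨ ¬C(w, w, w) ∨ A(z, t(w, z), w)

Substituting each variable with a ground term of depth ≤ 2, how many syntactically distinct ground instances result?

Ground terms of depth ≤ 2:
  Let N_k = |{terms of depth ≤ k}|. Then N_0 = 2 and N_k = 2 + N_{k-1}^2 for k ≥ 1 (one summand per function symbol, arity giving the exponent).
  N_0 = 2
  N_1 = 2 + 2^2 = 6
  N_2 = 2 + 6^2 = 38
So there are 38 ground terms available for substitution.
The clause has 3 distinct variables (z, w, x), each appearing in the body. In the free term algebra distinct substitutions yield syntactically distinct ground instances.
Number of ground instances = 38^3 = 54872.

54872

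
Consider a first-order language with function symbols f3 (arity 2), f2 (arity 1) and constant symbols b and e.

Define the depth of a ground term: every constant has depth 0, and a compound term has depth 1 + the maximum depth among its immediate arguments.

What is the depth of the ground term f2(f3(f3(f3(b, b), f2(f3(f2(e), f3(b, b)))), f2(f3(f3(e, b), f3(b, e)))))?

depth(f3(b, b)) = 1 + max(0, 0) = 1
depth(f2(e)) = 1 + depth(e) = 1 + 0 = 1
depth(f3(f2(e), f3(b, b))) = 1 + max(1, 1) = 2
depth(f2(f3(f2(e), f3(b, b)))) = 1 + depth(f3(f2(e), f3(b, b))) = 1 + 2 = 3
depth(f3(f3(b, b), f2(f3(f2(e), f3(b, b))))) = 1 + max(1, 3) = 4
depth(f3(e, b)) = 1 + max(0, 0) = 1
depth(f3(b, e)) = 1 + max(0, 0) = 1
depth(f3(f3(e, b), f3(b, e))) = 1 + max(1, 1) = 2
depth(f2(f3(f3(e, b), f3(b, e)))) = 1 + depth(f3(f3(e, b), f3(b, e))) = 1 + 2 = 3
depth(f3(f3(f3(b, b), f2(f3(f2(e), f3(b, b)))), f2(f3(f3(e, b), f3(b, e))))) = 1 + max(4, 3) = 5
depth(f2(f3(f3(f3(b, b), f2(f3(f2(e), f3(b, b)))), f2(f3(f3(e, b), f3(b, e)))))) = 1 + depth(f3(f3(f3(b, b), f2(f3(f2(e), f3(b, b)))), f2(f3(f3(e, b), f3(b, e))))) = 1 + 5 = 6

6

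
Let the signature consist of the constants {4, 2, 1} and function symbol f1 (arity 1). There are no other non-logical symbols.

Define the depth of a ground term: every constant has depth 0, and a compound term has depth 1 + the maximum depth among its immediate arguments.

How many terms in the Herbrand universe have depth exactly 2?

Write N_k for the number of ground terms of depth ≤ k. A term of depth ≤ k is either a constant or a function symbol applied to arguments of depth ≤ k−1, so N_k = 3 + N_{k-1}.
N_0 = 3
N_1 = 3 + 3 = 6
N_2 = 3 + 6 = 9
Terms of depth exactly 2: N_2 − N_1 = 9 − 6 = 3.

3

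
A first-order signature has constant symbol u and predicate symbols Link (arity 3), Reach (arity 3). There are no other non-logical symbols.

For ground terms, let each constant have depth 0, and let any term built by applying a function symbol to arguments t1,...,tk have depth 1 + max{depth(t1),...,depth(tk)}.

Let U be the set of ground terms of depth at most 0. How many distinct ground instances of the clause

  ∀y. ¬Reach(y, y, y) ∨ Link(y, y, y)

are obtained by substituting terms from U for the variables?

1

Ground terms of depth ≤ 0:
  With no function symbols every ground term is a constant, so there is exactly 1 ground term at every depth bound.
  N_0 = 1
So there is exactly 1 ground term available for substitution.
The variable y ranges independently over the available ground terms, and distinct assignments produce distinct instances.
Number of ground instances = 1.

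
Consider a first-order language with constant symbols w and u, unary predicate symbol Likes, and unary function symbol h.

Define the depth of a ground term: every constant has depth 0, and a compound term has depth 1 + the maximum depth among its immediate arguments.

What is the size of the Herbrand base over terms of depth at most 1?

First count ground terms of depth ≤ 1.
Let N_k count ground terms of depth at most k. Each non-constant term of depth ≤ k is some function symbol applied to depth-≤(k−1) arguments, giving N_k = 2 + N_{k-1}.
N_0 = 2
N_1 = 2 + 2 = 4
So |H| = 4.
Ground atoms are formed by filling each argument slot of a predicate with a term from H, so an r-ary predicate gives |H|^r atoms:
  Likes: 4
Total ground atoms: 4.

4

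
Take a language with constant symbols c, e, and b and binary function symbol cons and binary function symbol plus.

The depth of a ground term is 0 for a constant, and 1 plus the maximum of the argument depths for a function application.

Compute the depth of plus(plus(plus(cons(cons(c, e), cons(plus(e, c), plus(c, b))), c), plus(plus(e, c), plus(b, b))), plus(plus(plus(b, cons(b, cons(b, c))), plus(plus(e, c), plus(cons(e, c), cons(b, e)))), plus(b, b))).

depth(cons(c, e)) = 1 + max(0, 0) = 1
depth(plus(e, c)) = 1 + max(0, 0) = 1
depth(plus(c, b)) = 1 + max(0, 0) = 1
depth(cons(plus(e, c), plus(c, b))) = 1 + max(1, 1) = 2
depth(cons(cons(c, e), cons(plus(e, c), plus(c, b)))) = 1 + max(1, 2) = 3
depth(plus(cons(cons(c, e), cons(plus(e, c), plus(c, b))), c)) = 1 + max(3, 0) = 4
depth(plus(b, b)) = 1 + max(0, 0) = 1
depth(plus(plus(e, c), plus(b, b))) = 1 + max(1, 1) = 2
depth(plus(plus(cons(cons(c, e), cons(plus(e, c), plus(c, b))), c), plus(plus(e, c), plus(b, b)))) = 1 + max(4, 2) = 5
depth(cons(b, c)) = 1 + max(0, 0) = 1
depth(cons(b, cons(b, c))) = 1 + max(0, 1) = 2
depth(plus(b, cons(b, cons(b, c)))) = 1 + max(0, 2) = 3
depth(cons(e, c)) = 1 + max(0, 0) = 1
depth(cons(b, e)) = 1 + max(0, 0) = 1
depth(plus(cons(e, c), cons(b, e))) = 1 + max(1, 1) = 2
depth(plus(plus(e, c), plus(cons(e, c), cons(b, e)))) = 1 + max(1, 2) = 3
depth(plus(plus(b, cons(b, cons(b, c))), plus(plus(e, c), plus(cons(e, c), cons(b, e))))) = 1 + max(3, 3) = 4
depth(plus(plus(plus(b, cons(b, cons(b, c))), plus(plus(e, c), plus(cons(e, c), cons(b, e)))), plus(b, b))) = 1 + max(4, 1) = 5
depth(plus(plus(plus(cons(cons(c, e), cons(plus(e, c), plus(c, b))), c), plus(plus(e, c), plus(b, b))), plus(plus(plus(b, cons(b, cons(b, c))), plus(plus(e, c), plus(cons(e, c), cons(b, e)))), plus(b, b)))) = 1 + max(5, 5) = 6

6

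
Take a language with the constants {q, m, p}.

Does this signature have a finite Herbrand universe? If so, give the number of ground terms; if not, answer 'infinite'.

There are no function symbols, so every ground term is one of the 3 constants.
The Herbrand universe is {q, m, p}, which is finite with 3 elements.

3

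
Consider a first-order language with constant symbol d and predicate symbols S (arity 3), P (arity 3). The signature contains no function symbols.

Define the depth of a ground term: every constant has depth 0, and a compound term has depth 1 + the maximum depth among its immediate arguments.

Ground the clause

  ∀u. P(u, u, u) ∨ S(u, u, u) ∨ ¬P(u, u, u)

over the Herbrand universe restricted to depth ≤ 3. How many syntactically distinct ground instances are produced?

1

Ground terms of depth ≤ 3:
  With no function symbols every ground term is a constant, so there is exactly 1 ground term at every depth bound.
  N_0 = 1
  N_1 = 1
  N_2 = 1
  N_3 = 1
  Explicitly: d.
So there is exactly 1 ground term available for substitution.
The variable u ranges independently over the available ground terms, and distinct assignments produce distinct instances.
Number of ground instances = 1.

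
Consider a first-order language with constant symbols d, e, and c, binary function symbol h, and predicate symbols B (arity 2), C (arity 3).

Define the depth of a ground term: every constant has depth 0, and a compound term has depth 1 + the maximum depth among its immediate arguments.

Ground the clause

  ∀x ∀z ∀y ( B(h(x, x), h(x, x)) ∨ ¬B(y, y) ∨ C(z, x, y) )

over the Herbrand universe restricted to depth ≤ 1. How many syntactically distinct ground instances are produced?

Ground terms of depth ≤ 1:
  Let N_k count ground terms of depth at most k. Each non-constant term of depth ≤ k is some function symbol applied to depth-≤(k−1) arguments, giving N_k = 3 + N_{k-1}^2.
  N_0 = 3
  N_1 = 3 + 3^2 = 12
  Explicitly: d, e, c, h(d, d), h(d, e), h(d, c), h(e, d), h(e, e), h(e, c), h(c, d), h(c, e), h(c, c).
So there are 12 ground terms available for substitution.
The clause has 3 distinct variables (x, z, y), each appearing in the body. In the free term algebra distinct substitutions yield syntactically distinct ground instances.
Number of ground instances = 12^3 = 1728.

1728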